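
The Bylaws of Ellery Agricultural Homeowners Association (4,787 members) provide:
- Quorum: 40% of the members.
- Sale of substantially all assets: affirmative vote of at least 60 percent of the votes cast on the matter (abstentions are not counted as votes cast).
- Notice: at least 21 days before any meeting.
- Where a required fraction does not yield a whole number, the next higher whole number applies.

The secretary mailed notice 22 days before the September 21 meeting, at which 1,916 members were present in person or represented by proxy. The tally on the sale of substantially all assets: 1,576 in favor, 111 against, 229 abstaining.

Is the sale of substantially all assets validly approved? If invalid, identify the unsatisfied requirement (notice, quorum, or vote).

Notice: 22 days given; 21 required. Satisfied.
Quorum: 40% of 4,787 = 1,914.80, rounded up to 1,915; 1,916 present. Satisfied.
Vote: requires three-fifths of the votes cast (1,916 − 229 abstaining = 1,687); 3/5 of 1687 = 1012.20, rounded up to 1013, so 1,013 needed; 1,576 in favor. Satisfied.

Valid — all requirements satisfied.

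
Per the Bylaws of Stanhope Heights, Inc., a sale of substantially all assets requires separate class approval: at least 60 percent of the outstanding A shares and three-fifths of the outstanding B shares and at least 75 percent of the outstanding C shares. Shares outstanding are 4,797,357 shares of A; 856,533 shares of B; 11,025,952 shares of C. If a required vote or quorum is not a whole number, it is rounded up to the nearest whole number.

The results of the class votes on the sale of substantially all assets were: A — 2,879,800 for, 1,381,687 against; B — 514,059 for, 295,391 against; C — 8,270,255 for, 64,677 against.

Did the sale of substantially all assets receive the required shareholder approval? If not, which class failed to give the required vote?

A: 3/5 of 4797357 = 2878414.20, rounded up to 2878415; 2,878,415 required, 2,879,800 in favor — approved.
B: 3/5 of 856533 = 513919.80, rounded up to 513920; 513,920 required, 514,059 in favor — approved.
C: 3/4 of 11025952 = 8269464; 8,269,464 required, 8,270,255 in favor — approved.

Approved — every class gave the required vote.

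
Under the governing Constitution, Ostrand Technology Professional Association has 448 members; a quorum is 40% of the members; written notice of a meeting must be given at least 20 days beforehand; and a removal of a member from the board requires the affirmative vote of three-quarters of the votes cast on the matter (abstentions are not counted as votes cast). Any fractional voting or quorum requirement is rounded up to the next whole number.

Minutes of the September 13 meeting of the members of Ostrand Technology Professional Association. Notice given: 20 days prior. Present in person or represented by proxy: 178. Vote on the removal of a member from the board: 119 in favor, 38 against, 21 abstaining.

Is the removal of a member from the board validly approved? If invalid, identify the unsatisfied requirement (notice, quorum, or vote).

Notice: 20 days given; 20 required. Satisfied.
Quorum: 40% of 448 = 179.20, rounded up to 180; 178 present. Not satisfied.
Vote: requires three-fourths of the votes cast (178 − 21 abstaining = 157); 3/4 of 157 = 117.75, rounded up to 118, so 118 needed; 119 in favor. Satisfied.

Invalid — quorum requirement not satisfied.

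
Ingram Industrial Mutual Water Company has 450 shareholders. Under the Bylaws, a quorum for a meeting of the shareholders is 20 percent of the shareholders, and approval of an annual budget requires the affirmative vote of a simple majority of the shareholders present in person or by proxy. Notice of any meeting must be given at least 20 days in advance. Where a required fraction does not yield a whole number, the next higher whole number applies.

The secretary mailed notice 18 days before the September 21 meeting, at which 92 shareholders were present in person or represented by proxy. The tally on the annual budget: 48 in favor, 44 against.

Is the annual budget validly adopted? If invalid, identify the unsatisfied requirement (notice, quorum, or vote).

Invalid — notice requirement not satisfied.

Notice: 18 days given; 20 required. Not satisfied.
Quorum: 20% of 450 = 90; 92 present. Satisfied.
Vote: requires a majority of those present (92); a majority of 92 is 47, so 47 needed; 48 in favor. Satisfied.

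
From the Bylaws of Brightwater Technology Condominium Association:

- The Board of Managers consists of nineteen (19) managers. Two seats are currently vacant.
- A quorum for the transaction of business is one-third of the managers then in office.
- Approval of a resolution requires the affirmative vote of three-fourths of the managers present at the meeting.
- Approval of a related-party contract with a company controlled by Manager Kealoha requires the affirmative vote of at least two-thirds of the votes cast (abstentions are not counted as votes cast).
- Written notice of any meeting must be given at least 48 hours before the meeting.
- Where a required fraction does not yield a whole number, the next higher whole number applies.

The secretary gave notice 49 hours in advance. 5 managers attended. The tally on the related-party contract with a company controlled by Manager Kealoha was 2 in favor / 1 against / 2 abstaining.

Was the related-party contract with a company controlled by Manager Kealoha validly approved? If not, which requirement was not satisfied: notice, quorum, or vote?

Invalid — quorum requirement not satisfied.

Notice: 49 hours given; 48 required (49 ≥ 48). Satisfied.
Quorum: 5 present; quorum is 6. Not satisfied.
Vote: the related-party contract with a company controlled by Manager Kealoha requires two-thirds of the votes cast (5 present − 2 abstaining = 3). 2/3 of 3 = 2, so 2 affirmative votes are needed; 2 voted in favor. Satisfied. (Moot — without a quorum no business can be validly transacted.)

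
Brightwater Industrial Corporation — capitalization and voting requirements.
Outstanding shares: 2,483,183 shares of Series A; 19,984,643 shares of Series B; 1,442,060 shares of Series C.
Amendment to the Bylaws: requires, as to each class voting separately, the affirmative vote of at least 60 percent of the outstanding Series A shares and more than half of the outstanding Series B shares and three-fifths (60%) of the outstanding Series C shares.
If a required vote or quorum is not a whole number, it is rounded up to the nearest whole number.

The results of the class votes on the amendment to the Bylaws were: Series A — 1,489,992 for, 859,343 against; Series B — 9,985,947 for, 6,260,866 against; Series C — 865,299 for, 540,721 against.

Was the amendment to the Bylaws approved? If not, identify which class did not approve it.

Series A: 3/5 of 2483183 = 1489909.80, rounded up to 1489910; 1,489,910 required, 1,489,992 in favor — approved.
Series B: a majority of 19984643 is 9992322; 9,992,322 required, 9,985,947 in favor — not approved.
Series C: 3/5 of 1442060 = 865236; 865,236 required, 865,299 in favor — approved.

Not approved — the Series B shares did not give the required vote.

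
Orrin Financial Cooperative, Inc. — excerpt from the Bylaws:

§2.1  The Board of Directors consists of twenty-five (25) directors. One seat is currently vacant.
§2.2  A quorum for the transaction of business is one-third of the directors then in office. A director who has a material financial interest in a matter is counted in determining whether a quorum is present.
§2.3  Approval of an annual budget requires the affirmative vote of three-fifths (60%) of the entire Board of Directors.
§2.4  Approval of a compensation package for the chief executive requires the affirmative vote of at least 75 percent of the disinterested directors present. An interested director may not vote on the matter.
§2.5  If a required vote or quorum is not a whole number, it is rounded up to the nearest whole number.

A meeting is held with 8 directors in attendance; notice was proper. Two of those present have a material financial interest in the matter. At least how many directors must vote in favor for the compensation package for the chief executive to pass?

5

The compensation package for the chief executive requires three-fourths of the disinterested directors present (8 − 2 = 6).
3/4 of 6 = 4.50, rounded up to 5.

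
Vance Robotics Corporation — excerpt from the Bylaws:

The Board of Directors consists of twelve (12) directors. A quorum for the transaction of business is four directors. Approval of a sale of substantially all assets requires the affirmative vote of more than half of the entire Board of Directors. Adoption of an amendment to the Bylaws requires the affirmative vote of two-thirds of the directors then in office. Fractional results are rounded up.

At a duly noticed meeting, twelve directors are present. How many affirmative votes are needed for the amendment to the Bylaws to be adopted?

The amendment to the Bylaws requires two-thirds of the directors then in office (12).
2/3 of 12 = 8.

8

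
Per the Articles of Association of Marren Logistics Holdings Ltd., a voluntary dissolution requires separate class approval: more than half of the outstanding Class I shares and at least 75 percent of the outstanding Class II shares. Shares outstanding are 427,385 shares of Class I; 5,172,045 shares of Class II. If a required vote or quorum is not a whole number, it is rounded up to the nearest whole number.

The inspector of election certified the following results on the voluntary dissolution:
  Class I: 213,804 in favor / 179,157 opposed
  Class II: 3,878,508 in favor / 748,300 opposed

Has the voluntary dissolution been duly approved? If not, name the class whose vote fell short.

Not approved — the Class II shares did not give the required vote.

Class I: a majority of 427385 is 213693; 213,693 required, 213,804 in favor — approved.
Class II: 3/4 of 5172045 = 3879033.75, rounded up to 3879034; 3,879,034 required, 3,878,508 in favor — not approved.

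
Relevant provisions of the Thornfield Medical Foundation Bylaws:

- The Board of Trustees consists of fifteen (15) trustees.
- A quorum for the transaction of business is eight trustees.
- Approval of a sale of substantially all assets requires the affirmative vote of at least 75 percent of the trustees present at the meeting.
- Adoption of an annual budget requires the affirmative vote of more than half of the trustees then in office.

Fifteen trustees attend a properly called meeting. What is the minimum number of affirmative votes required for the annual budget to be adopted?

The annual budget requires a majority of the trustees then in office (15).
A majority of 15 is 8.

8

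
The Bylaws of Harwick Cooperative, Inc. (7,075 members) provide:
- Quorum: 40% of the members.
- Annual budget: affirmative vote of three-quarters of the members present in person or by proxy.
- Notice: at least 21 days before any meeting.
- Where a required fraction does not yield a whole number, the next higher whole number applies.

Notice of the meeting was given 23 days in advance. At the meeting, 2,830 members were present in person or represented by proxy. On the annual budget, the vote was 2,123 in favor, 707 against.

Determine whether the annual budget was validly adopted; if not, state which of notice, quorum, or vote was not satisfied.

Valid — all requirements satisfied.

Notice: 23 days given; 21 required. Satisfied.
Quorum: 40% of 7,075 = 2,830; 2,830 present. Satisfied.
Vote: requires three-fourths of those present (2,830); 3/4 of 2830 = 2122.50, rounded up to 2123, so 2,123 needed; 2,123 in favor. Satisfied.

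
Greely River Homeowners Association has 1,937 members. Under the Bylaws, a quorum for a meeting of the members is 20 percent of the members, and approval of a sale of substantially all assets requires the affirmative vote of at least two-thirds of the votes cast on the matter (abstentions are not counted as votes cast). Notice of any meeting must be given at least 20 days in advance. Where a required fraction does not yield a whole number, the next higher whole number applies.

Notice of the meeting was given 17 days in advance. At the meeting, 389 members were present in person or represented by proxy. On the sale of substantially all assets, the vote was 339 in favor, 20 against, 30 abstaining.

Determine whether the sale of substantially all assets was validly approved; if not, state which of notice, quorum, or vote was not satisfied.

Invalid — notice requirement not satisfied.

Notice: 17 days given; 20 required. Not satisfied.
Quorum: 20% of 1,937 = 387.40, rounded up to 388; 389 present. Satisfied.
Vote: requires two-thirds of the votes cast (389 − 30 abstaining = 359); 2/3 of 359 = 239.33, rounded up to 240, so 240 needed; 339 in favor. Satisfied.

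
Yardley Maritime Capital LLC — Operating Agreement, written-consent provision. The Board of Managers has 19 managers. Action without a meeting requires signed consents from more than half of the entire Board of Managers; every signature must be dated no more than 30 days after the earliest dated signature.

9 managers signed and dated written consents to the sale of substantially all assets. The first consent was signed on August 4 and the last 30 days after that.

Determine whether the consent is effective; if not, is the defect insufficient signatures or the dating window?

Not effective — insufficient signatures.

Signatures required: more than half of 19 — a majority of 19 is 10, so 10 needed; 9 signed. Insufficient.
Dating window: the latest signature is 30 days after the earliest; the limit is 30 days. Within the window.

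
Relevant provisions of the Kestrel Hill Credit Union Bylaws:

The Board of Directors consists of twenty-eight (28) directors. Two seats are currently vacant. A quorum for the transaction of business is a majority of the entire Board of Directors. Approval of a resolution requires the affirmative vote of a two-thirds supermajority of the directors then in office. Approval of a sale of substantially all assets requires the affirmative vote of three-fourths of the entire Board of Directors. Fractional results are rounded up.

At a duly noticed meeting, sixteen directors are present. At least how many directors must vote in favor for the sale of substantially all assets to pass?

The sale of substantially all assets requires three-fourths of the entire Board of Directors (28).
3/4 of 28 = 21.
(Only 16 can vote, so the sale of substantially all assets cannot pass at this meeting, but the required vote is still 21.)

21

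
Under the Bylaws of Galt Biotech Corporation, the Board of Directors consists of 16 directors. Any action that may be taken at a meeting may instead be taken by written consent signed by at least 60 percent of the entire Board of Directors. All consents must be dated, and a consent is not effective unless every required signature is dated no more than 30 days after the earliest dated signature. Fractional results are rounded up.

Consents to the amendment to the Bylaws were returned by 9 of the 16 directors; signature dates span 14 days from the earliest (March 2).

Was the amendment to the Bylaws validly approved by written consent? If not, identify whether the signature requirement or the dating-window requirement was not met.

Not effective — insufficient signatures.

Signatures required: at least 60 percent of 16 — 3/5 of 16 = 9.60, rounded up to 10, so 10 needed; 9 signed. Insufficient.
Dating window: the latest signature is 14 days after the earliest; the limit is 30 days. Within the window.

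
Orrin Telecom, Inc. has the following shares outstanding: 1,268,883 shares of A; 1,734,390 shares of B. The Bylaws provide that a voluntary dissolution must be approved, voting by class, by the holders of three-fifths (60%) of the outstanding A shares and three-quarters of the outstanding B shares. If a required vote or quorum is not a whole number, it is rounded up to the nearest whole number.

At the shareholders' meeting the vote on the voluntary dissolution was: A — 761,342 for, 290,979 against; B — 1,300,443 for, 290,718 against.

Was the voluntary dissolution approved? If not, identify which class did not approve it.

Not approved — the B shares did not give the required vote.

A: 3/5 of 1268883 = 761329.80, rounded up to 761330; 761,330 required, 761,342 in favor — approved.
B: 3/4 of 1734390 = 1300792.50, rounded up to 1300793; 1,300,793 required, 1,300,443 in favor — not approved.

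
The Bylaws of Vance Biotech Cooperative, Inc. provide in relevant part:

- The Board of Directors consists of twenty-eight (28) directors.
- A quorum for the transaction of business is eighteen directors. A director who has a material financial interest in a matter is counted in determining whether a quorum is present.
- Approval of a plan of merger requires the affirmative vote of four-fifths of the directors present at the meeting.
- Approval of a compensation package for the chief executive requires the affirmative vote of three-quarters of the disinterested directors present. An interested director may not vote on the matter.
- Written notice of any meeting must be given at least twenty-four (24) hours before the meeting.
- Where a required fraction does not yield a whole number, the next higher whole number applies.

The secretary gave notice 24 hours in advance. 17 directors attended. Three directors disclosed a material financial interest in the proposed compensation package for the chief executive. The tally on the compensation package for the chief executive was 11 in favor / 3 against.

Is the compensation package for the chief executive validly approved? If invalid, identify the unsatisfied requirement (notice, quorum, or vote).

Notice: 24 hours given; 24 required (24 ≥ 24). Satisfied.
Quorum: 17 present (interested directors count toward quorum); quorum is 18. Not satisfied.
Vote: the compensation package for the chief executive requires three-fourths of the disinterested directors present (17 − 3 = 14). 3/4 of 14 = 10.50, rounded up to 11, so 11 affirmative votes are needed; 11 voted in favor. Satisfied. (Moot — without a quorum no business can be validly transacted.)

Invalid — quorum requirement not satisfied.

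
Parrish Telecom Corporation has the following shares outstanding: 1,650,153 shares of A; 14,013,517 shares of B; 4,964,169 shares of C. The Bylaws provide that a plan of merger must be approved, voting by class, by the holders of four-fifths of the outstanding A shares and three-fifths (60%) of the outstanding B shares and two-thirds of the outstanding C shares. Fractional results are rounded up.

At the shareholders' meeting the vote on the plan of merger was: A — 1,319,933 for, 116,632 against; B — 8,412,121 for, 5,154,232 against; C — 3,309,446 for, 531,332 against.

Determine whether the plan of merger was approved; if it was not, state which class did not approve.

A: 4/5 of 1650153 = 1320122.40, rounded up to 1320123; 1,320,123 required, 1,319,933 in favor — not approved.
B: 3/5 of 14013517 = 8408110.20, rounded up to 8408111; 8,408,111 required, 8,412,121 in favor — approved.
C: 2/3 of 4964169 = 3309446; 3,309,446 required, 3,309,446 in favor — approved.

Not approved — the A shares did not give the required vote.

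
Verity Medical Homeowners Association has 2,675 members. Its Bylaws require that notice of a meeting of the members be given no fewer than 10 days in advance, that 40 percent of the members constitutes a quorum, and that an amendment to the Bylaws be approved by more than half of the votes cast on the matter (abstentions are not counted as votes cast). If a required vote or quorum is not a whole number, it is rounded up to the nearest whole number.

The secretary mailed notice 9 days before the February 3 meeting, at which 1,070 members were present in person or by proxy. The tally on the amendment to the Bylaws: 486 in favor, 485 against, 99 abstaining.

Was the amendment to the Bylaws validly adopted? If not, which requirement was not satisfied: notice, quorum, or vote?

Invalid — notice requirement not satisfied.

Notice: 9 days given; 10 required. Not satisfied.
Quorum: 40% of 2,675 = 1,070; 1,070 present. Satisfied.
Vote: requires a majority of the votes cast (1,070 − 99 abstaining = 971); a majority of 971 is 486, so 486 needed; 486 in favor. Satisfied.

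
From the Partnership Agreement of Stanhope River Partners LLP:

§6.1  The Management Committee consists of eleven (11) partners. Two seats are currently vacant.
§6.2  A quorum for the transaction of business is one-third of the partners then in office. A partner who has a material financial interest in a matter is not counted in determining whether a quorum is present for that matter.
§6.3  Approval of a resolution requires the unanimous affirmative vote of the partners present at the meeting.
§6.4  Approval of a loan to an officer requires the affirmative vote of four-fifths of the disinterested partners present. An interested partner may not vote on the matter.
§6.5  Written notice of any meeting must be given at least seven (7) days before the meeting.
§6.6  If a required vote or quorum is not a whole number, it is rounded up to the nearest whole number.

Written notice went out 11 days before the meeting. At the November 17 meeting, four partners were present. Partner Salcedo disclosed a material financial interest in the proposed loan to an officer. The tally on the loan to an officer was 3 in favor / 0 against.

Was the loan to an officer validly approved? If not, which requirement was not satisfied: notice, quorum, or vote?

Notice: 11 days given; 7 required (11 ≥ 7). Satisfied.
Quorum: 4 present, but the 1 interested partner does not count, leaving 3. Quorum is 3. Satisfied.
Vote: the loan to an officer requires four-fifths of the disinterested partners present (4 − 1 = 3). 4/5 of 3 = 2.40, rounded up to 3, so 3 affirmative votes are needed; 3 voted in favor. Satisfied.

Valid — all requirements satisfied.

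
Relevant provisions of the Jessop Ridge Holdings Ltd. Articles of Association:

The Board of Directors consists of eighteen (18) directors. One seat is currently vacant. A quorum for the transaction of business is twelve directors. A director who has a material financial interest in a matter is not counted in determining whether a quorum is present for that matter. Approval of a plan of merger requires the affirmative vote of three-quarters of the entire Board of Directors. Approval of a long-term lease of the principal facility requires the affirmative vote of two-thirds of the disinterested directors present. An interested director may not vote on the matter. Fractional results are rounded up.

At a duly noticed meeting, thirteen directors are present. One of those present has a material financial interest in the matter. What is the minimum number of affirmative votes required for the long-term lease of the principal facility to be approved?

The long-term lease of the principal facility requires two-thirds of the disinterested directors present (13 − 1 = 12).
2/3 of 12 = 8.

8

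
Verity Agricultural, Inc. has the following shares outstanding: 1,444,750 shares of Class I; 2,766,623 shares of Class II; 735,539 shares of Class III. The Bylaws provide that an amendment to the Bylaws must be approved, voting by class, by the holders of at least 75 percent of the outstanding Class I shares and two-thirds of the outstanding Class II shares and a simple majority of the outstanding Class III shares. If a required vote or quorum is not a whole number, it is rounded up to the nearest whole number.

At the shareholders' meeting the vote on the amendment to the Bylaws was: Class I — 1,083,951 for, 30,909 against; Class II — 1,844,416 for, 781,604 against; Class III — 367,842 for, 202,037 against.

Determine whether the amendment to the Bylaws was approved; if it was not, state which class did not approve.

Approved — every class gave the required vote.

Class I: 3/4 of 1444750 = 1083562.50, rounded up to 1083563; 1,083,563 required, 1,083,951 in favor — approved.
Class II: 2/3 of 2766623 = 1844415.33, rounded up to 1844416; 1,844,416 required, 1,844,416 in favor — approved.
Class III: a majority of 735539 is 367770; 367,770 required, 367,842 in favor — approved.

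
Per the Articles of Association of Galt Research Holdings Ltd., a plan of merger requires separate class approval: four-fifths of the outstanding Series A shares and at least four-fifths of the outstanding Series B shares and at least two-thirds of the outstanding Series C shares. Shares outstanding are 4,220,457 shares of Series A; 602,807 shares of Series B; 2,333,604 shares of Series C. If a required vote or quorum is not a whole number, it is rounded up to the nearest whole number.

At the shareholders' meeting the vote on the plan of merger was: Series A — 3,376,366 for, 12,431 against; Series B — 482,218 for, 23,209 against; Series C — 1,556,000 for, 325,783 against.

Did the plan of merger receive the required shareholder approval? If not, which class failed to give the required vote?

Not approved — the Series B shares did not give the required vote.

Series A: 4/5 of 4220457 = 3376365.60, rounded up to 3376366; 3,376,366 required, 3,376,366 in favor — approved.
Series B: 4/5 of 602807 = 482245.60, rounded up to 482246; 482,246 required, 482,218 in favor — not approved.
Series C: 2/3 of 2333604 = 1555736; 1,555,736 required, 1,556,000 in favor — approved.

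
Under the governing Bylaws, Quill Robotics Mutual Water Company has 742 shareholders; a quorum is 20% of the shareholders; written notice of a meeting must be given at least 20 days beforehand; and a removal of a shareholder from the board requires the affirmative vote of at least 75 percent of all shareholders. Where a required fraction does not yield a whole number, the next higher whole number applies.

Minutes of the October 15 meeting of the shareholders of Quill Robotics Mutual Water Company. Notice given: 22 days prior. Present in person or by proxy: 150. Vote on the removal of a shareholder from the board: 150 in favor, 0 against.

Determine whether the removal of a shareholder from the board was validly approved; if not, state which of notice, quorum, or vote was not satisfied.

Invalid — vote requirement not satisfied.

Notice: 22 days given; 20 required. Satisfied.
Quorum: 20% of 742 = 148.40, rounded up to 149; 150 present. Satisfied.
Vote: requires three-fourths of all shareholders (742); 3/4 of 742 = 556.50, rounded up to 557, so 557 needed; 150 in favor. Not satisfied.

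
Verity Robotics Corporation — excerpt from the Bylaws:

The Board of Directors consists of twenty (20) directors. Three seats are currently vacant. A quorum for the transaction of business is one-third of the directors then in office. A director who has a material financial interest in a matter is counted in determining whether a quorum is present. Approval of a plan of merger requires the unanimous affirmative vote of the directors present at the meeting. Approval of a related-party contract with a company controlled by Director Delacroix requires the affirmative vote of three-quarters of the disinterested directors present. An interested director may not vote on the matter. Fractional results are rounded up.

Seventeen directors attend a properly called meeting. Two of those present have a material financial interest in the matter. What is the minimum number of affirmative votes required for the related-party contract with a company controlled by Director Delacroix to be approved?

The related-party contract with a company controlled by Director Delacroix requires three-fourths of the disinterested directors present (17 − 2 = 15).
3/4 of 15 = 11.25, rounded up to 12.

12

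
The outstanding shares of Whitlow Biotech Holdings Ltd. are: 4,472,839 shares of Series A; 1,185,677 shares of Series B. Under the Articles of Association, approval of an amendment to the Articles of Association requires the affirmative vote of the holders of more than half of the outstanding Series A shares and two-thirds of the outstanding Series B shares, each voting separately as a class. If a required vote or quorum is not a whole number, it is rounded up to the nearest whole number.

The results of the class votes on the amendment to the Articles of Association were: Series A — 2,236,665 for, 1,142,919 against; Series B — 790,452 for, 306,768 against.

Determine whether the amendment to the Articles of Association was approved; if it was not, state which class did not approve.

Series A: a majority of 4472839 is 2236420; 2,236,420 required, 2,236,665 in favor — approved.
Series B: 2/3 of 1185677 = 790451.33, rounded up to 790452; 790,452 required, 790,452 in favor — approved.

Approved — every class gave the required vote.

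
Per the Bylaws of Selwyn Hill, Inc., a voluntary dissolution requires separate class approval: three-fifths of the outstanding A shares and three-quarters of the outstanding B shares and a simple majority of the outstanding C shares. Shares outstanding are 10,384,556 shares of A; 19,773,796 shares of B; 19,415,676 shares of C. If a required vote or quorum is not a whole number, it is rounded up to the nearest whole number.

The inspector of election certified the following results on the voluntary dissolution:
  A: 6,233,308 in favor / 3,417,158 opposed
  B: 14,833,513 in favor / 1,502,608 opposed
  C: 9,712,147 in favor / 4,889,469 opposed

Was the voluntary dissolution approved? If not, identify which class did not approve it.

A: 3/5 of 10384556 = 6230733.60, rounded up to 6230734; 6,230,734 required, 6,233,308 in favor — approved.
B: 3/4 of 19773796 = 14830347; 14,830,347 required, 14,833,513 in favor — approved.
C: a majority of 19415676 is 9707839; 9,707,839 required, 9,712,147 in favor — approved.

Approved — every class gave the required vote.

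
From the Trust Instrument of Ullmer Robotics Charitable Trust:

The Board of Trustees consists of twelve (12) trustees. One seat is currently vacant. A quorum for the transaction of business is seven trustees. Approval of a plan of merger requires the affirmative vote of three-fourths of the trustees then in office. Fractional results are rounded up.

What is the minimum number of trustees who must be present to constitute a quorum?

The quorum is fixed at 7.

7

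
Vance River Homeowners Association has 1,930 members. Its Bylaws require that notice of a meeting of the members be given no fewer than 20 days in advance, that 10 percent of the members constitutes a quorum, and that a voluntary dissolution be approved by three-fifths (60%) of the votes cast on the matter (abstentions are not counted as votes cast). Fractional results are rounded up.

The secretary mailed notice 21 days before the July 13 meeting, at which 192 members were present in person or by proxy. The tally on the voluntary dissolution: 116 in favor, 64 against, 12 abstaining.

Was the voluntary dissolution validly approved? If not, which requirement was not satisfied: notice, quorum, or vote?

Notice: 21 days given; 20 required. Satisfied.
Quorum: 10% of 1,930 = 193; 192 present. Not satisfied.
Vote: requires three-fifths of the votes cast (192 − 12 abstaining = 180); 3/5 of 180 = 108, so 108 needed; 116 in favor. Satisfied.

Invalid — quorum requirement not satisfied.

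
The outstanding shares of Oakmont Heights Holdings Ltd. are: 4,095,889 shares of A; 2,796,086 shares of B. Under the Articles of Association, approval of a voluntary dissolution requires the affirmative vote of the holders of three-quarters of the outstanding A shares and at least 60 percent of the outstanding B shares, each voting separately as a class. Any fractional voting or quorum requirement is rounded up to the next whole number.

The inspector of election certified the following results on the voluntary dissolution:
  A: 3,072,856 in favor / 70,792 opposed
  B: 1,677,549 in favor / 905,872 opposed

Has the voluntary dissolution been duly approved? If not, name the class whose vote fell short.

A: 3/4 of 4095889 = 3071916.75, rounded up to 3071917; 3,071,917 required, 3,072,856 in favor — approved.
B: 3/5 of 2796086 = 1677651.60, rounded up to 1677652; 1,677,652 required, 1,677,549 in favor — not approved.

Not approved — the B shares did not give the required vote.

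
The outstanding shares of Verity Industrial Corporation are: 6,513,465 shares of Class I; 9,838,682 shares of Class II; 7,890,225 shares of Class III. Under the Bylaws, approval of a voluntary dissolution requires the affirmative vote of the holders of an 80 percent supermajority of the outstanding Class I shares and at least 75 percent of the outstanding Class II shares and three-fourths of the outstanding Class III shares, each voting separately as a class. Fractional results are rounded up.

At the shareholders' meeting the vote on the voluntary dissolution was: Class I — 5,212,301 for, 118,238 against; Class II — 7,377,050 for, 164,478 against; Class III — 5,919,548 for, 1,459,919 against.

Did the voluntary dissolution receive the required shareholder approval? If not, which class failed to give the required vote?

Not approved — the Class II shares did not give the required vote.

Class I: 4/5 of 6513465 = 5210772; 5,210,772 required, 5,212,301 in favor — approved.
Class II: 3/4 of 9838682 = 7379011.50, rounded up to 7379012; 7,379,012 required, 7,377,050 in favor — not approved.
Class III: 3/4 of 7890225 = 5917668.75, rounded up to 5917669; 5,917,669 required, 5,919,548 in favor — approved.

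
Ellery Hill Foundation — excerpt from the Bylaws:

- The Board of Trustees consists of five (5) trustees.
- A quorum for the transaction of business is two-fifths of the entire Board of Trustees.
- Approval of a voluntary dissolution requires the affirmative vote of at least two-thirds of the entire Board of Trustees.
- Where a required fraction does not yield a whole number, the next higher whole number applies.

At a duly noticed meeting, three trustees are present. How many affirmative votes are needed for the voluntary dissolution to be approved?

The voluntary dissolution requires two-thirds of the entire Board of Trustees (5).
2/3 of 5 = 3.33, rounded up to 4.
(Only 3 can vote, so the voluntary dissolution cannot pass at this meeting, but the required vote is still 4.)

4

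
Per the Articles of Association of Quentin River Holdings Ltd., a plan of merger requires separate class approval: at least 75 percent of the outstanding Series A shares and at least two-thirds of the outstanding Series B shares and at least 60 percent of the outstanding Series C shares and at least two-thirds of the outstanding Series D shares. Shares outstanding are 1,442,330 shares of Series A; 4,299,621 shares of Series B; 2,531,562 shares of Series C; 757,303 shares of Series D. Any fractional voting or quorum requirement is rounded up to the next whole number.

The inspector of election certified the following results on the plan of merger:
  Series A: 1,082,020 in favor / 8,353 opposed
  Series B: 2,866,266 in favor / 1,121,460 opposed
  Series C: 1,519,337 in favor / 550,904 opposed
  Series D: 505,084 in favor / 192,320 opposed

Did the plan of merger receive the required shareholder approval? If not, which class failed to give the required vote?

Not approved — the Series B shares did not give the required vote.

Series A: 3/4 of 1442330 = 1081747.50, rounded up to 1081748; 1,081,748 required, 1,082,020 in favor — approved.
Series B: 2/3 of 4299621 = 2866414; 2,866,414 required, 2,866,266 in favor — not approved.
Series C: 3/5 of 2531562 = 1518937.20, rounded up to 1518938; 1,518,938 required, 1,519,337 in favor — approved.
Series D: 2/3 of 757303 = 504868.67, rounded up to 504869; 504,869 required, 505,084 in favor — approved.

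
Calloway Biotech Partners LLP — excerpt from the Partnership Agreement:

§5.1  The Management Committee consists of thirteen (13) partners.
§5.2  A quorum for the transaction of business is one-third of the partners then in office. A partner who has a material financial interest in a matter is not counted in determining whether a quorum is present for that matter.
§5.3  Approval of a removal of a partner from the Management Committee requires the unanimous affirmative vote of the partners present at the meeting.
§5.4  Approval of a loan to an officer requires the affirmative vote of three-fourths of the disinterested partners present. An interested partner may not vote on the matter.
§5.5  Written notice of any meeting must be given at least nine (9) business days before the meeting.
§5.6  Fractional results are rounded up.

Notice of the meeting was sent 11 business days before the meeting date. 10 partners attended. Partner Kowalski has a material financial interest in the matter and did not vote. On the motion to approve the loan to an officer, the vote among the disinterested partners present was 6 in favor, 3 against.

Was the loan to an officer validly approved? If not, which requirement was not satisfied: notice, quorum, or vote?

Notice: 11 business days given; 9 required (11 ≥ 9). Satisfied.
Quorum: 10 present, but the 1 interested partner does not count, leaving 9. Quorum is 5. Satisfied.
Vote: the loan to an officer requires three-fourths of the disinterested partners present (10 − 1 = 9). 3/4 of 9 = 6.75, rounded up to 7, so 7 affirmative votes are needed; 6 voted in favor. Not satisfied.

Invalid — vote requirement not satisfied.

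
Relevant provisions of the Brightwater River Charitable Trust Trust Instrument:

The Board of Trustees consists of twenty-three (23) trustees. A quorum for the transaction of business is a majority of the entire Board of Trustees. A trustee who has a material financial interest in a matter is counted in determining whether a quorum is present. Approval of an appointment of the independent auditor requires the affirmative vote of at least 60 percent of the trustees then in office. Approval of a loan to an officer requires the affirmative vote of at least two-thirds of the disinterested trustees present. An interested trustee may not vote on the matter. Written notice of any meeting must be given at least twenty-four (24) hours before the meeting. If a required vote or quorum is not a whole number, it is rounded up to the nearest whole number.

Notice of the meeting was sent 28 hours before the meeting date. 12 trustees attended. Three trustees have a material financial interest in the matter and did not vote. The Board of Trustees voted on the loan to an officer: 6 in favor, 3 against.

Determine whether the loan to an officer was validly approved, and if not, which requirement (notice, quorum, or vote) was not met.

Notice: 28 hours given; 24 required (28 ≥ 24). Satisfied.
Quorum: 12 present (interested trustees count toward quorum); quorum is 12. Satisfied.
Vote: the loan to an officer requires two-thirds of the disinterested trustees present (12 − 3 = 9). 2/3 of 9 = 6, so 6 affirmative votes are needed; 6 voted in favor. Satisfied.

Valid — all requirements satisfied.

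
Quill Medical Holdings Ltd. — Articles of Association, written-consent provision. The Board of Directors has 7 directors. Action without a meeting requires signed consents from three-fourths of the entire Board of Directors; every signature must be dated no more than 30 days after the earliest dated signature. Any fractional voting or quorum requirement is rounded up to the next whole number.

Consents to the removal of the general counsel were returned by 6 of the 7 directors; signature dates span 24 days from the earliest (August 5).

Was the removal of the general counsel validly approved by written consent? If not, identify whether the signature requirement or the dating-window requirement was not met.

Signatures required: three-fourths of 7 — 3/4 of 7 = 5.25, rounded up to 6, so 6 needed; 6 signed. Sufficient.
Dating window: the latest signature is 24 days after the earliest; the limit is 30 days. Within the window.

Effective — both the signature and dating-window requirements are satisfied.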